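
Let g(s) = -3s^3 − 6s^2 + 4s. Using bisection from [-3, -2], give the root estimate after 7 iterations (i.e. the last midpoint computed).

-2.5234375

s = -2.5 gives g = -0.625, negative; keep [-3, -2.5]
s = -2.75 gives g = 6.015625, positive; keep [-2.75, -2.5]
s = -2.625 gives g = 2.419922, positive; keep [-2.625, -2.5]
s = -2.5625 gives g = 0.8308, positive; keep [-2.5625, -2.5]
s = -2.53125 gives g = 0.0865, positive; keep [-2.53125, -2.5]
s = -2.515625 gives g = -0.2733, negative; keep [-2.53125, -2.515625]
s = -2.5234375 gives g = -0.0944, negative; keep [-2.53125, -2.5234375]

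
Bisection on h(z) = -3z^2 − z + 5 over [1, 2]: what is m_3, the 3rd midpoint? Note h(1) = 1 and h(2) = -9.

1.125

z = 1.5 gives h = -3.25, negative; keep [1, 1.5]
z = 1.25 gives h = -0.9375, negative; keep [1, 1.25]
z = 1.125 gives h = 0.078125, positive; keep [1.125, 1.25]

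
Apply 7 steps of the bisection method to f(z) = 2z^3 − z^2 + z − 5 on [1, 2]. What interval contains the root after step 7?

[1.40625, 1.4140625]

m = 1.5, f(m) = 1 (+); new bracket [1, 1.5]
m = 1.25, f(m) = -1.40625 (−); new bracket [1.25, 1.5]
m = 1.375, f(m) = -0.316406 (−); new bracket [1.375, 1.5]
m = 1.4375, f(m) = 0.312 (+); new bracket [1.375, 1.4375]
m = 1.40625, f(m) = -0.0095 (−); new bracket [1.40625, 1.4375]
m = 1.421875, f(m) = 0.1494 (+); new bracket [1.40625, 1.421875]
m = 1.4140625, f(m) = 0.0695 (+); new bracket [1.40625, 1.4140625]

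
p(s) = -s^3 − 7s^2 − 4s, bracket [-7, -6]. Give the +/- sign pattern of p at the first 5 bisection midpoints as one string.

+-+--

m = -6.5, p(m) = 4.875 (+); new bracket [-6.5, -6]
m = -6.25, p(m) = -4.296875 (−); new bracket [-6.5, -6.25]
m = -6.375, p(m) = 0.099609 (+); new bracket [-6.375, -6.25]
m = -6.3125, p(m) = -2.1453 (−); new bracket [-6.375, -6.3125]
m = -6.34375, p(m) = -1.0346 (−); new bracket [-6.375, -6.34375]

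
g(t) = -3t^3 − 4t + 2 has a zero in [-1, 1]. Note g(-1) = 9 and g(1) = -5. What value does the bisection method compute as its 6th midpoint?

g(0) = 2 > 0, so the root lies in [0, 1]
g(0.5) = -0.375 < 0, so the root lies in [0, 0.5]
g(0.25) = 0.953125 > 0, so the root lies in [0.25, 0.5]
g(0.375) = 0.3418 > 0, so the root lies in [0.375, 0.5]
g(0.4375) = -0.0012 < 0, so the root lies in [0.375, 0.4375]
g(0.40625) = 0.1739 > 0, so the root lies in [0.40625, 0.4375]

0.40625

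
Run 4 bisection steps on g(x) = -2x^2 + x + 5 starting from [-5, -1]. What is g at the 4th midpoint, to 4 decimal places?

0.6250

x = -3 gives g = -16, negative; keep [-3, -1]
x = -2 gives g = -5, negative; keep [-2, -1]
x = -1.5 gives g = -1, negative; keep [-1.5, -1]
x = -1.25 gives g = 0.625, positive; keep [-1.5, -1.25]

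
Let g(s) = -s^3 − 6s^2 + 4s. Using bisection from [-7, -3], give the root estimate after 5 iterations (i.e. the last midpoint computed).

-6.625

g(-5) = -45 < 0, so the root lies in [-7, -5]
g(-6) = -24 < 0, so the root lies in [-7, -6]
g(-6.5) = -4.875 < 0, so the root lies in [-7, -6.5]
g(-6.75) = 7.1719 > 0, so the root lies in [-6.75, -6.5]
g(-6.625) = 0.9316 > 0, so the root lies in [-6.625, -6.5]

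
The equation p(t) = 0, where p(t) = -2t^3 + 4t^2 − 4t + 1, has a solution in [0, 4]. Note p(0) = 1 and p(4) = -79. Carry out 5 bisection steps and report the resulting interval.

p(2) = -7 < 0, so the root lies in [0, 2]
p(1) = -1 < 0, so the root lies in [0, 1]
p(0.5) = -0.25 < 0, so the root lies in [0, 0.5]
p(0.25) = 0.2188 > 0, so the root lies in [0.25, 0.5]
p(0.375) = -0.043 < 0, so the root lies in [0.25, 0.375]

[0.25, 0.375]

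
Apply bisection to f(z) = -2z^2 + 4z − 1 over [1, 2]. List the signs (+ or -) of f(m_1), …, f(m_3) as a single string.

+-+

midpoint 1.5: f = 0.5 > 0 → [1.5, 2]
midpoint 1.75: f = -0.125 < 0 → [1.5, 1.75]
midpoint 1.625: f = 0.21875 > 0 → [1.625, 1.75]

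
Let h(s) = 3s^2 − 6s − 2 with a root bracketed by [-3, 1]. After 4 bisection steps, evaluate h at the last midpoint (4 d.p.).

-0.3125

m = -1, h(m) = 7 (+); new bracket [-1, 1]
m = 0, h(m) = -2 (−); new bracket [-1, 0]
m = -0.5, h(m) = 1.75 (+); new bracket [-0.5, 0]
m = -0.25, h(m) = -0.3125 (−); new bracket [-0.5, -0.25]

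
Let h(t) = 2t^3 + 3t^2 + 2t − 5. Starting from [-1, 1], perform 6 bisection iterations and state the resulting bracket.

[0.8125, 0.84375]

midpoint 0: h = -5 < 0 → [0, 1]
midpoint 0.5: h = -3 < 0 → [0.5, 1]
midpoint 0.75: h = -0.96875 < 0 → [0.75, 1]
midpoint 0.875: h = 0.3867 > 0 → [0.75, 0.875]
midpoint 0.8125: h = -0.3218 < 0 → [0.8125, 0.875]
midpoint 0.84375: h = 0.0246 > 0 → [0.8125, 0.84375]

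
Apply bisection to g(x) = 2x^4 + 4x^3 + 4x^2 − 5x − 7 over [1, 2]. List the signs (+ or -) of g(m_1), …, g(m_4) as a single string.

m = 1.5, g(m) = 18.125 (+); new bracket [1, 1.5]
m = 1.25, g(m) = 5.695312 (+); new bracket [1, 1.25]
m = 1.125, g(m) = 1.336426 (+); new bracket [1, 1.125]
m = 1.0625, g(m) = -0.4502 (−); new bracket [1.0625, 1.125]

+++-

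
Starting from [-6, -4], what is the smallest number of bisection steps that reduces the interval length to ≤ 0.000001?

21

Width after n steps is 2/2^n. Need 2^n ≥ 2/0.000001 = 2000000.
2^20 = 1048576 < 2000000 ≤ 2^21 = 2097152, so n = 21.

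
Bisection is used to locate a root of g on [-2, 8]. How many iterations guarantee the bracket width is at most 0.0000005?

25

Width after n steps is 10/2^n. Need 2^n ≥ 10/0.0000005 = 20000000.
2^24 = 16777216 < 20000000 ≤ 2^25 = 33554432, so n = 25.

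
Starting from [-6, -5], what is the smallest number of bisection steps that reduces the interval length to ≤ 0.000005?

Width after n steps is 1/2^n. Need 2^n ≥ 1/0.000005 = 200000.
2^17 = 131072 < 200000 ≤ 2^18 = 262144, so n = 18.

18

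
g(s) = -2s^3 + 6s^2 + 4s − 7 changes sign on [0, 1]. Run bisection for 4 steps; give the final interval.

midpoint 0.5: g = -3.75 < 0 → [0.5, 1]
midpoint 0.75: g = -1.46875 < 0 → [0.75, 1]
midpoint 0.875: g = -0.246094 < 0 → [0.875, 1]
midpoint 0.9375: g = 0.3755 > 0 → [0.875, 0.9375]

[0.875, 0.9375]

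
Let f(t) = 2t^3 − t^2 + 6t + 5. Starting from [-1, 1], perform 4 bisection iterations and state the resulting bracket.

[-0.75, -0.625]

f(0) = 5 > 0, so the root lies in [-1, 0]
f(-0.5) = 1.5 > 0, so the root lies in [-1, -0.5]
f(-0.75) = -0.90625 < 0, so the root lies in [-0.75, -0.5]
f(-0.625) = 0.3711 > 0, so the root lies in [-0.75, -0.625]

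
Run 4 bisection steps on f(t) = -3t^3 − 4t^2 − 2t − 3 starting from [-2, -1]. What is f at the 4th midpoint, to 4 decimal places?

0.5208

midpoint -1.5: f = 1.125 > 0 → [-1.5, -1]
midpoint -1.25: f = -0.890625 < 0 → [-1.5, -1.25]
midpoint -1.375: f = -0.013672 < 0 → [-1.5, -1.375]
midpoint -1.4375: f = 0.5208 > 0 → [-1.4375, -1.375]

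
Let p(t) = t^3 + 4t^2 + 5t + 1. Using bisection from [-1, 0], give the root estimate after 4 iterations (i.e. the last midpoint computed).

m = -0.5, p(m) = -0.625 (−); new bracket [-0.5, 0]
m = -0.25, p(m) = -0.015625 (−); new bracket [-0.25, 0]
m = -0.125, p(m) = 0.435547 (+); new bracket [-0.25, -0.125]
m = -0.1875, p(m) = 0.1965 (+); new bracket [-0.25, -0.1875]

-0.1875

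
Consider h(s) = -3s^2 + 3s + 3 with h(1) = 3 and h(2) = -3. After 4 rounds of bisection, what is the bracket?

[1.5625, 1.625]

m = 1.5, h(m) = 0.75 (+); new bracket [1.5, 2]
m = 1.75, h(m) = -0.9375 (−); new bracket [1.5, 1.75]
m = 1.625, h(m) = -0.046875 (−); new bracket [1.5, 1.625]
m = 1.5625, h(m) = 0.3633 (+); new bracket [1.5625, 1.625]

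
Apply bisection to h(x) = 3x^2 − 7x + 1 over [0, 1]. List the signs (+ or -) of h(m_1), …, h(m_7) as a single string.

--+--++

m = 0.5, h(m) = -1.75 (−); new bracket [0, 0.5]
m = 0.25, h(m) = -0.5625 (−); new bracket [0, 0.25]
m = 0.125, h(m) = 0.171875 (+); new bracket [0.125, 0.25]
m = 0.1875, h(m) = -0.207 (−); new bracket [0.125, 0.1875]
m = 0.15625, h(m) = -0.0205 (−); new bracket [0.125, 0.15625]
m = 0.140625, h(m) = 0.075 (+); new bracket [0.140625, 0.15625]
m = 0.1484375, h(m) = 0.027 (+); new bracket [0.1484375, 0.15625]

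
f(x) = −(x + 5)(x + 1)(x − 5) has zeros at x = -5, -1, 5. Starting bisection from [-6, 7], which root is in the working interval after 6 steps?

m = 0.5, f(m) = 37.125 (+); new bracket [0.5, 7]
m = 3.75, f(m) = 51.953125 (+); new bracket [3.75, 7]
m = 5.375, f(m) = -24.802734 (−); new bracket [3.75, 5.375]
m = 4.5625, f(m) = 23.2712 (+); new bracket [4.5625, 5.375]
m = 4.96875, f(m) = 1.8594 (+); new bracket [4.96875, 5.375]
m = 5.171875, f(m) = -10.7902 (−); new bracket [4.96875, 5.171875]

5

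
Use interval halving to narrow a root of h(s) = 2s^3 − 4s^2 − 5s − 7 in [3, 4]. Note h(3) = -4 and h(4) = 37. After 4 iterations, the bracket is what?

[3.125, 3.1875]

s = 3.5 gives h = 12.25, positive; keep [3, 3.5]
s = 3.25 gives h = 3.15625, positive; keep [3, 3.25]
s = 3.125 gives h = -0.652344, negative; keep [3.125, 3.25]
s = 3.1875 gives h = 1.1929, positive; keep [3.125, 3.1875]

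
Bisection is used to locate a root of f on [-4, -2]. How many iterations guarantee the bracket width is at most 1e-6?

21

Width after n steps is 2/2^n. Need 2^n ≥ 2/1e-6 = 2000000.
2^20 = 1048576 < 2000000 ≤ 2^21 = 2097152, so n = 21.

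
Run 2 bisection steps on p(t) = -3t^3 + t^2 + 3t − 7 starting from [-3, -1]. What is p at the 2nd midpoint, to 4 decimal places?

0.8750

t = -2 gives p = 15, positive; keep [-2, -1]
t = -1.5 gives p = 0.875, positive; keep [-1.5, -1]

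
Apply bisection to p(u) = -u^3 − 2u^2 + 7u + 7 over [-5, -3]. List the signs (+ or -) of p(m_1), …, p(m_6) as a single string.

++---+

m = -4, p(m) = 11 (+); new bracket [-4, -3]
m = -3.5, p(m) = 0.875 (+); new bracket [-3.5, -3]
m = -3.25, p(m) = -2.546875 (−); new bracket [-3.5, -3.25]
m = -3.375, p(m) = -0.9629 (−); new bracket [-3.5, -3.375]
m = -3.4375, p(m) = -0.0764 (−); new bracket [-3.5, -3.4375]
m = -3.46875, p(m) = 0.3911 (+); new bracket [-3.46875, -3.4375]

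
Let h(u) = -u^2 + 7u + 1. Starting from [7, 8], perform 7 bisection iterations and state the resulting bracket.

[7.1328125, 7.140625]

m = 7.5, h(m) = -2.75 (−); new bracket [7, 7.5]
m = 7.25, h(m) = -0.8125 (−); new bracket [7, 7.25]
m = 7.125, h(m) = 0.109375 (+); new bracket [7.125, 7.25]
m = 7.1875, h(m) = -0.3477 (−); new bracket [7.125, 7.1875]
m = 7.15625, h(m) = -0.1182 (−); new bracket [7.125, 7.15625]
m = 7.140625, h(m) = -0.0042 (−); new bracket [7.125, 7.140625]
m = 7.1328125, h(m) = 0.0527 (+); new bracket [7.1328125, 7.140625]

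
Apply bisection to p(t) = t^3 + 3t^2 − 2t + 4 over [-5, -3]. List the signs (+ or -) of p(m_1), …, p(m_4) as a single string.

p(-4) = -4 < 0, so the root lies in [-4, -3]
p(-3.5) = 4.875 > 0, so the root lies in [-4, -3.5]
p(-3.75) = 0.953125 > 0, so the root lies in [-4, -3.75]
p(-3.875) = -1.3887 < 0, so the root lies in [-3.875, -3.75]

-++-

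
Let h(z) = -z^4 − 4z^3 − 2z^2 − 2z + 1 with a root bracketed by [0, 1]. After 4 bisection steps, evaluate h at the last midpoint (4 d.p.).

midpoint 0.5: h = -1.0625 < 0 → [0, 0.5]
midpoint 0.25: h = 0.308594 > 0 → [0.25, 0.5]
midpoint 0.375: h = -0.261963 < 0 → [0.25, 0.375]
midpoint 0.3125: h = 0.0481 > 0 → [0.3125, 0.375]

0.0481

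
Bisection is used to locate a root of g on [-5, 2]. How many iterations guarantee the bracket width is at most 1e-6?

Width after n steps is 7/2^n. Need 2^n ≥ 7/1e-6 = 7000000.
2^22 = 4194304 < 7000000 ≤ 2^23 = 8388608, so n = 23.

23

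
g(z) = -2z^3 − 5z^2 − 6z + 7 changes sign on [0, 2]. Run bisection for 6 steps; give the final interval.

[0.65625, 0.6875]

midpoint 1: g = -6 < 0 → [0, 1]
midpoint 0.5: g = 2.5 > 0 → [0.5, 1]
midpoint 0.75: g = -1.15625 < 0 → [0.5, 0.75]
midpoint 0.625: g = 0.8086 > 0 → [0.625, 0.75]
midpoint 0.6875: g = -0.1382 < 0 → [0.625, 0.6875]
midpoint 0.65625: g = 0.3439 > 0 → [0.65625, 0.6875]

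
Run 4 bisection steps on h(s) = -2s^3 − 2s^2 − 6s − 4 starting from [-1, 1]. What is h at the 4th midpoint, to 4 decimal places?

-0.5430

midpoint 0: h = -4 < 0 → [-1, 0]
midpoint -0.5: h = -1.25 < 0 → [-1, -0.5]
midpoint -0.75: h = 0.21875 > 0 → [-0.75, -0.5]
midpoint -0.625: h = -0.543 < 0 → [-0.75, -0.625]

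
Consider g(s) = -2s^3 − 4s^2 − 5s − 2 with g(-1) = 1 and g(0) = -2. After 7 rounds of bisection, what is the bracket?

g(-0.5) = -0.25 < 0, so the root lies in [-1, -0.5]
g(-0.75) = 0.34375 > 0, so the root lies in [-0.75, -0.5]
g(-0.625) = 0.050781 > 0, so the root lies in [-0.625, -0.5]
g(-0.5625) = -0.0972 < 0, so the root lies in [-0.625, -0.5625]
g(-0.59375) = -0.0228 < 0, so the root lies in [-0.625, -0.59375]
g(-0.609375) = 0.0141 > 0, so the root lies in [-0.609375, -0.59375]
g(-0.6015625) = -0.0043 < 0, so the root lies in [-0.609375, -0.6015625]

[-0.609375, -0.6015625]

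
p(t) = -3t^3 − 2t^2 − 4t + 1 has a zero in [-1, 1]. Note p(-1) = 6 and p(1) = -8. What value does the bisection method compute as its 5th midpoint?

0.1875

t = 0 gives p = 1, positive; keep [0, 1]
t = 0.5 gives p = -1.875, negative; keep [0, 0.5]
t = 0.25 gives p = -0.171875, negative; keep [0, 0.25]
t = 0.125 gives p = 0.4629, positive; keep [0.125, 0.25]
t = 0.1875 gives p = 0.1599, positive; keep [0.1875, 0.25]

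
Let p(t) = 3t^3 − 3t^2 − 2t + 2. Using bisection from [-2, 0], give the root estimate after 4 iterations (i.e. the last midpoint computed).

-0.875

m = -1, p(m) = -2 (−); new bracket [-1, 0]
m = -0.5, p(m) = 1.875 (+); new bracket [-1, -0.5]
m = -0.75, p(m) = 0.546875 (+); new bracket [-1, -0.75]
m = -0.875, p(m) = -0.5566 (−); new bracket [-0.875, -0.75]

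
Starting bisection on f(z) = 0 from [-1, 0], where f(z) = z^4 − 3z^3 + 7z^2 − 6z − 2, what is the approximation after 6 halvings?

midpoint -0.5: f = 3.1875 > 0 → [-0.5, 0]
midpoint -0.25: f = -0.011719 < 0 → [-0.5, -0.25]
midpoint -0.375: f = 1.412354 > 0 → [-0.375, -0.25]
midpoint -0.3125: f = 0.6597 > 0 → [-0.3125, -0.25]
midpoint -0.28125: f = 0.3142 > 0 → [-0.28125, -0.25]
midpoint -0.265625: f = 0.1488 > 0 → [-0.265625, -0.25]

-0.265625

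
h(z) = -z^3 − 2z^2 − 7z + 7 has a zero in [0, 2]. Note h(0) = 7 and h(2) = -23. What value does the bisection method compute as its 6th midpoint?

midpoint 1: h = -3 < 0 → [0, 1]
midpoint 0.5: h = 2.875 > 0 → [0.5, 1]
midpoint 0.75: h = 0.203125 > 0 → [0.75, 1]
midpoint 0.875: h = -1.3262 < 0 → [0.75, 0.875]
midpoint 0.8125: h = -0.5442 < 0 → [0.75, 0.8125]
midpoint 0.78125: h = -0.1663 < 0 → [0.75, 0.78125]

0.78125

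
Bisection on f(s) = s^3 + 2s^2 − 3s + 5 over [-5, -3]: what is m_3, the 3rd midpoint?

-3.25

midpoint -4: f = -15 < 0 → [-4, -3]
midpoint -3.5: f = -2.875 < 0 → [-3.5, -3]
midpoint -3.25: f = 1.546875 > 0 → [-3.5, -3.25]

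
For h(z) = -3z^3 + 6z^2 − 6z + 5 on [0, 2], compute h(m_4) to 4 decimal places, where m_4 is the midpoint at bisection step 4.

z = 1 gives h = 2, positive; keep [1, 2]
z = 1.5 gives h = -0.625, negative; keep [1, 1.5]
z = 1.25 gives h = 1.015625, positive; keep [1.25, 1.5]
z = 1.375 gives h = 0.2949, positive; keep [1.375, 1.5]

0.2949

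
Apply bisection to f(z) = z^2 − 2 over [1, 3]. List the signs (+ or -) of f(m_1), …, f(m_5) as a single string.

midpoint 2: f = 2 > 0 → [1, 2]
midpoint 1.5: f = 0.25 > 0 → [1, 1.5]
midpoint 1.25: f = -0.4375 < 0 → [1.25, 1.5]
midpoint 1.375: f = -0.1094 < 0 → [1.375, 1.5]
midpoint 1.4375: f = 0.0664 > 0 → [1.375, 1.4375]

++--+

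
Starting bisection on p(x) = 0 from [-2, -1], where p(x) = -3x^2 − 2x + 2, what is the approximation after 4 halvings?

p(-1.5) = -1.75 < 0, so the root lies in [-1.5, -1]
p(-1.25) = -0.1875 < 0, so the root lies in [-1.25, -1]
p(-1.125) = 0.453125 > 0, so the root lies in [-1.25, -1.125]
p(-1.1875) = 0.1445 > 0, so the root lies in [-1.25, -1.1875]

-1.1875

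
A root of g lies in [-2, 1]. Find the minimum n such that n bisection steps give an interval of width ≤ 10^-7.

Width after n steps is 3/2^n. Need 2^n ≥ 3/10^-7 = 30000000.
2^24 = 16777216 < 30000000 ≤ 2^25 = 33554432, so n = 25.

25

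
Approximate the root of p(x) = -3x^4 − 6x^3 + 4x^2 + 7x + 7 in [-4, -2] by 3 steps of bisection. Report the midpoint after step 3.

m = -3, p(m) = -59 (−); new bracket [-3, -2]
m = -2.5, p(m) = -8.9375 (−); new bracket [-2.5, -2]
m = -2.25, p(m) = 2.957031 (+); new bracket [-2.5, -2.25]

-2.25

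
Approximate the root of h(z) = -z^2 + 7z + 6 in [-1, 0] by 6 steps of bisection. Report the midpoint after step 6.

z = -0.5 gives h = 2.25, positive; keep [-1, -0.5]
z = -0.75 gives h = 0.1875, positive; keep [-1, -0.75]
z = -0.875 gives h = -0.890625, negative; keep [-0.875, -0.75]
z = -0.8125 gives h = -0.3477, negative; keep [-0.8125, -0.75]
z = -0.78125 gives h = -0.0791, negative; keep [-0.78125, -0.75]
z = -0.765625 gives h = 0.0544, positive; keep [-0.78125, -0.765625]

-0.765625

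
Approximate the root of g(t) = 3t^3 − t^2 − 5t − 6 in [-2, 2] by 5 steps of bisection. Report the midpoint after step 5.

1.875

midpoint 0: g = -6 < 0 → [0, 2]
midpoint 1: g = -9 < 0 → [1, 2]
midpoint 1.5: g = -5.625 < 0 → [1.5, 2]
midpoint 1.75: g = -1.7344 < 0 → [1.75, 2]
midpoint 1.875: g = 0.8848 > 0 → [1.75, 1.875]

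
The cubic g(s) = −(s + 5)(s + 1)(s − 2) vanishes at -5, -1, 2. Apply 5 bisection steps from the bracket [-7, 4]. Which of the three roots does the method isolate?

midpoint -1.5: g = -6.125 < 0 → [-7, -1.5]
midpoint -4.25: g = -15.234375 < 0 → [-7, -4.25]
midpoint -5.625: g = 22.041016 > 0 → [-5.625, -4.25]
midpoint -4.9375: g = -1.7073 < 0 → [-5.625, -4.9375]
midpoint -5.28125: g = 8.7674 > 0 → [-5.28125, -4.9375]

-5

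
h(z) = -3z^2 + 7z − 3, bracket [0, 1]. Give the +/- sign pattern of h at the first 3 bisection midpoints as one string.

midpoint 0.5: h = -0.25 < 0 → [0.5, 1]
midpoint 0.75: h = 0.5625 > 0 → [0.5, 0.75]
midpoint 0.625: h = 0.203125 > 0 → [0.5, 0.625]

-++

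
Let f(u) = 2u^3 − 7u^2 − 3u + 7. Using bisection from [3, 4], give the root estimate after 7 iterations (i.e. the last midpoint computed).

3.6484375

f(3.5) = -3.5 < 0, so the root lies in [3.5, 4]
f(3.75) = 2.78125 > 0, so the root lies in [3.5, 3.75]
f(3.625) = -0.589844 < 0, so the root lies in [3.625, 3.75]
f(3.6875) = 1.0366 > 0, so the root lies in [3.625, 3.6875]
f(3.65625) = 0.2088 > 0, so the root lies in [3.625, 3.65625]
f(3.640625) = -0.1941 < 0, so the root lies in [3.640625, 3.65625]
f(3.6484375) = 0.0064 > 0, so the root lies in [3.640625, 3.6484375]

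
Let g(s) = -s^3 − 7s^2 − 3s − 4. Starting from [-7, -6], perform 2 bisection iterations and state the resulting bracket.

m = -6.5, g(m) = -5.625 (−); new bracket [-7, -6.5]
m = -6.75, g(m) = 4.859375 (+); new bracket [-6.75, -6.5]

[-6.75, -6.5]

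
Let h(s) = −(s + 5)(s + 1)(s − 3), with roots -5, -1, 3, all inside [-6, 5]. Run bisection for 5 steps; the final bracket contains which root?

h(-0.5) = 7.875 > 0, so the root lies in [-0.5, 5]
h(2.25) = 17.671875 > 0, so the root lies in [2.25, 5]
h(3.625) = -24.931641 < 0, so the root lies in [2.25, 3.625]
h(2.9375) = 1.9534 > 0, so the root lies in [2.9375, 3.625]
h(3.28125) = -9.9715 < 0, so the root lies in [2.9375, 3.28125]

3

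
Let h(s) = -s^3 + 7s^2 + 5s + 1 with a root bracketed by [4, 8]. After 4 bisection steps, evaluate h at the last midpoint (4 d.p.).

m = 6, h(m) = 67 (+); new bracket [6, 8]
m = 7, h(m) = 36 (+); new bracket [7, 8]
m = 7.5, h(m) = 10.375 (+); new bracket [7.5, 8]
m = 7.75, h(m) = -5.2969 (−); new bracket [7.5, 7.75]

-5.2969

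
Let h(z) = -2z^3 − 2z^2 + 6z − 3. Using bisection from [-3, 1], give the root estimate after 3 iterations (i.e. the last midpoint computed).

-2.5

z = -1 gives h = -9, negative; keep [-3, -1]
z = -2 gives h = -7, negative; keep [-3, -2]
z = -2.5 gives h = 0.75, positive; keep [-2.5, -2]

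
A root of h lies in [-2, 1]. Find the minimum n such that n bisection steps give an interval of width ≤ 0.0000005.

Width after n steps is 3/2^n. Need 2^n ≥ 3/0.0000005 = 6000000.
2^22 = 4194304 < 6000000 ≤ 2^23 = 8388608, so n = 23.

23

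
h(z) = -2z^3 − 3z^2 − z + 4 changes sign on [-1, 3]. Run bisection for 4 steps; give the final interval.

midpoint 1: h = -2 < 0 → [-1, 1]
midpoint 0: h = 4 > 0 → [0, 1]
midpoint 0.5: h = 2.5 > 0 → [0.5, 1]
midpoint 0.75: h = 0.7188 > 0 → [0.75, 1]

[0.75, 1]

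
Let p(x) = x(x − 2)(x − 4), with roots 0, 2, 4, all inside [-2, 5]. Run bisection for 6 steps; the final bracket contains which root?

midpoint 1.5: p = 1.875 > 0 → [-2, 1.5]
midpoint -0.25: p = -2.390625 < 0 → [-0.25, 1.5]
midpoint 0.625: p = 2.900391 > 0 → [-0.25, 0.625]
midpoint 0.1875: p = 1.2957 > 0 → [-0.25, 0.1875]
midpoint -0.03125: p = -0.2559 < 0 → [-0.03125, 0.1875]
midpoint 0.078125: p = 0.5889 > 0 → [-0.03125, 0.078125]

0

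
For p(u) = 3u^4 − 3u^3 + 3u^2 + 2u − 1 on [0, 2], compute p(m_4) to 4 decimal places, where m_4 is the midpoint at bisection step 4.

0.0730

midpoint 1: p = 4 > 0 → [0, 1]
midpoint 0.5: p = 0.5625 > 0 → [0, 0.5]
midpoint 0.25: p = -0.347656 < 0 → [0.25, 0.5]
midpoint 0.375: p = 0.073 > 0 → [0.25, 0.375]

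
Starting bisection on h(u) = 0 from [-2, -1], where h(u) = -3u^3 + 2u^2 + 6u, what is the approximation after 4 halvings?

-1.0625

midpoint -1.5: h = 5.625 > 0 → [-1.5, -1]
midpoint -1.25: h = 1.484375 > 0 → [-1.25, -1]
midpoint -1.125: h = 0.052734 > 0 → [-1.125, -1]
midpoint -1.0625: h = -0.5188 < 0 → [-1.125, -1.0625]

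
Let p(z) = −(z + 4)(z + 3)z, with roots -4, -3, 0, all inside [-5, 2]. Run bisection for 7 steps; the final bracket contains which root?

midpoint -1.5: p = 5.625 > 0 → [-1.5, 2]
midpoint 0.25: p = -3.453125 < 0 → [-1.5, 0.25]
midpoint -0.625: p = 5.009766 > 0 → [-0.625, 0.25]
midpoint -0.1875: p = 2.0105 > 0 → [-0.1875, 0.25]
midpoint 0.03125: p = -0.3819 < 0 → [-0.1875, 0.03125]
midpoint -0.078125: p = 0.8953 > 0 → [-0.078125, 0.03125]
midpoint -0.0234375: p = 0.2774 > 0 → [-0.0234375, 0.03125]

0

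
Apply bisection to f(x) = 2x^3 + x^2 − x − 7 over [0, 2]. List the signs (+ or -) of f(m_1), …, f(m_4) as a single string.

x = 1 gives f = -5, negative; keep [1, 2]
x = 1.5 gives f = 0.5, positive; keep [1, 1.5]
x = 1.25 gives f = -2.78125, negative; keep [1.25, 1.5]
x = 1.375 gives f = -1.2852, negative; keep [1.375, 1.5]

-+--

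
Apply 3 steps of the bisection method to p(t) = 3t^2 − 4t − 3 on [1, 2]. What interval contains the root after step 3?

t = 1.5 gives p = -2.25, negative; keep [1.5, 2]
t = 1.75 gives p = -0.8125, negative; keep [1.75, 2]
t = 1.875 gives p = 0.046875, positive; keep [1.75, 1.875]

[1.75, 1.875]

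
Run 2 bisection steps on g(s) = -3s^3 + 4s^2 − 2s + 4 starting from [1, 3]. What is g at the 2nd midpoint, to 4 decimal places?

-0.1250

g(2) = -8 < 0, so the root lies in [1, 2]
g(1.5) = -0.125 < 0, so the root lies in [1, 1.5]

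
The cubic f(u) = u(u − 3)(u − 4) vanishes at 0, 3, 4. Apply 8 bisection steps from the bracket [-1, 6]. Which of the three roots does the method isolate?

u = 2.5 gives f = 1.875, positive; keep [-1, 2.5]
u = 0.75 gives f = 5.484375, positive; keep [-1, 0.75]
u = -0.125 gives f = -1.611328, negative; keep [-0.125, 0.75]
u = 0.3125 gives f = 3.0969, positive; keep [-0.125, 0.3125]
u = 0.09375 gives f = 1.0643, positive; keep [-0.125, 0.09375]
u = -0.015625 gives f = -0.1892, negative; keep [-0.015625, 0.09375]
u = 0.0390625 gives f = 0.4581, positive; keep [-0.015625, 0.0390625]
u = 0.01171875 gives f = 0.1397, positive; keep [-0.015625, 0.01171875]

0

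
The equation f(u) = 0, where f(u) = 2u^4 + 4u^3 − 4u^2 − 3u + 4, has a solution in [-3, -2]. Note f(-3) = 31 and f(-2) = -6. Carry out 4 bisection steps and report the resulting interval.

f(-2.5) = 2.125 > 0, so the root lies in [-2.5, -2]
f(-2.25) = -3.804688 < 0, so the root lies in [-2.5, -2.25]
f(-2.375) = -1.390137 < 0, so the root lies in [-2.5, -2.375]
f(-2.4375) = 0.2188 > 0, so the root lies in [-2.4375, -2.375]

[-2.4375, -2.375]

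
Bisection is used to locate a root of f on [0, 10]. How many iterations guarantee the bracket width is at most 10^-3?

Width after n steps is 10/2^n. Need 2^n ≥ 10/10^-3 = 10000.
2^13 = 8192 < 10000 ≤ 2^14 = 16384, so n = 14.

14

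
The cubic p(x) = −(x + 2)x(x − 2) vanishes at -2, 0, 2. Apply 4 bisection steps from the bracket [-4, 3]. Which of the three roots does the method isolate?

p(-0.5) = -1.875 < 0, so the root lies in [-4, -0.5]
p(-2.25) = 2.390625 > 0, so the root lies in [-2.25, -0.5]
p(-1.375) = -2.900391 < 0, so the root lies in [-2.25, -1.375]
p(-1.8125) = -1.2957 < 0, so the root lies in [-2.25, -1.8125]

-2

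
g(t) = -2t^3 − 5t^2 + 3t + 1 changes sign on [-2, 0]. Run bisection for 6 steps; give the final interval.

[-0.25, -0.21875]

g(-1) = -5 < 0, so the root lies in [-1, 0]
g(-0.5) = -1.5 < 0, so the root lies in [-0.5, 0]
g(-0.25) = -0.03125 < 0, so the root lies in [-0.25, 0]
g(-0.125) = 0.5508 > 0, so the root lies in [-0.25, -0.125]
g(-0.1875) = 0.2749 > 0, so the root lies in [-0.25, -0.1875]
g(-0.21875) = 0.1254 > 0, so the root lies in [-0.25, -0.21875]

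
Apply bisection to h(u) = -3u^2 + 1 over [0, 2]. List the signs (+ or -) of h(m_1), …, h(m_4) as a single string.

h(1) = -2 < 0, so the root lies in [0, 1]
h(0.5) = 0.25 > 0, so the root lies in [0.5, 1]
h(0.75) = -0.6875 < 0, so the root lies in [0.5, 0.75]
h(0.625) = -0.1719 < 0, so the root lies in [0.5, 0.625]

-+--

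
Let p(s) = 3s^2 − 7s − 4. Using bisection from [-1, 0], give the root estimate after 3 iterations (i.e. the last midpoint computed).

midpoint -0.5: p = 0.25 > 0 → [-0.5, 0]
midpoint -0.25: p = -2.0625 < 0 → [-0.5, -0.25]
midpoint -0.375: p = -0.953125 < 0 → [-0.5, -0.375]

-0.375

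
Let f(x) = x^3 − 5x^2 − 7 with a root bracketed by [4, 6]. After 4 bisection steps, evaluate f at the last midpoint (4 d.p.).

f(5) = -7 < 0, so the root lies in [5, 6]
f(5.5) = 8.125 > 0, so the root lies in [5, 5.5]
f(5.25) = -0.109375 < 0, so the root lies in [5.25, 5.5]
f(5.375) = 3.834 > 0, so the root lies in [5.25, 5.375]

3.8340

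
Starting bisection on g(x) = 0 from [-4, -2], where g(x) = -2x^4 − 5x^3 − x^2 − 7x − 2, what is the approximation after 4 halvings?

m = -3, g(m) = -17 (−); new bracket [-3, -2]
m = -2.5, g(m) = 9.25 (+); new bracket [-3, -2.5]
m = -2.75, g(m) = -0.710938 (−); new bracket [-2.75, -2.5]
m = -2.625, g(m) = 4.9624 (+); new bracket [-2.75, -2.625]

-2.625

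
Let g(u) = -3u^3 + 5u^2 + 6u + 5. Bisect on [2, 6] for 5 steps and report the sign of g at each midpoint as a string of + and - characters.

--+-+

m = 4, g(m) = -83 (−); new bracket [2, 4]
m = 3, g(m) = -13 (−); new bracket [2, 3]
m = 2.5, g(m) = 4.375 (+); new bracket [2.5, 3]
m = 2.75, g(m) = -3.0781 (−); new bracket [2.5, 2.75]
m = 2.625, g(m) = 0.9395 (+); new bracket [2.625, 2.75]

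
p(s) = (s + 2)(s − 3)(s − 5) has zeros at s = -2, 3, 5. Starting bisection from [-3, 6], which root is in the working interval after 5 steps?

m = 1.5, p(m) = 18.375 (+); new bracket [-3, 1.5]
m = -0.75, p(m) = 26.953125 (+); new bracket [-3, -0.75]
m = -1.875, p(m) = 4.189453 (+); new bracket [-3, -1.875]
m = -2.4375, p(m) = -17.6931 (−); new bracket [-2.4375, -1.875]
m = -2.15625, p(m) = -5.7655 (−); new bracket [-2.15625, -1.875]

-2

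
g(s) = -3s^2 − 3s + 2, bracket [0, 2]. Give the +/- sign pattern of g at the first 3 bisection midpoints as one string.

--+

midpoint 1: g = -4 < 0 → [0, 1]
midpoint 0.5: g = -0.25 < 0 → [0, 0.5]
midpoint 0.25: g = 1.0625 > 0 → [0.25, 0.5]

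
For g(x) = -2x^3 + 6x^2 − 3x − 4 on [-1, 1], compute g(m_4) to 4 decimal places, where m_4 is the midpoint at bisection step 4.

g(0) = -4 < 0, so the root lies in [-1, 0]
g(-0.5) = -0.75 < 0, so the root lies in [-1, -0.5]
g(-0.75) = 2.46875 > 0, so the root lies in [-0.75, -0.5]
g(-0.625) = 0.707 > 0, so the root lies in [-0.625, -0.5]

0.7070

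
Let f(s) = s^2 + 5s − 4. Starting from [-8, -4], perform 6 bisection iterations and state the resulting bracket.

f(-6) = 2 > 0, so the root lies in [-6, -4]
f(-5) = -4 < 0, so the root lies in [-6, -5]
f(-5.5) = -1.25 < 0, so the root lies in [-6, -5.5]
f(-5.75) = 0.3125 > 0, so the root lies in [-5.75, -5.5]
f(-5.625) = -0.4844 < 0, so the root lies in [-5.75, -5.625]
f(-5.6875) = -0.0898 < 0, so the root lies in [-5.75, -5.6875]

[-5.75, -5.6875]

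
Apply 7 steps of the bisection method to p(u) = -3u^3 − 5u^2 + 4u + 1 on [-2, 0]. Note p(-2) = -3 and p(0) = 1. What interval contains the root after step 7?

[-0.21875, -0.203125]

u = -1 gives p = -5, negative; keep [-1, 0]
u = -0.5 gives p = -1.875, negative; keep [-0.5, 0]
u = -0.25 gives p = -0.265625, negative; keep [-0.25, 0]
u = -0.125 gives p = 0.4277, positive; keep [-0.25, -0.125]
u = -0.1875 gives p = 0.094, positive; keep [-0.25, -0.1875]
u = -0.21875 gives p = -0.0829, negative; keep [-0.21875, -0.1875]
u = -0.203125 gives p = 0.0063, positive; keep [-0.21875, -0.203125]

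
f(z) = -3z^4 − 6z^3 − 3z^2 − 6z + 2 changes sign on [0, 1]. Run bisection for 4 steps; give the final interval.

[0.25, 0.3125]

m = 0.5, f(m) = -2.6875 (−); new bracket [0, 0.5]
m = 0.25, f(m) = 0.207031 (+); new bracket [0.25, 0.5]
m = 0.375, f(m) = -1.047607 (−); new bracket [0.25, 0.375]
m = 0.3125, f(m) = -0.3797 (−); new bracket [0.25, 0.3125]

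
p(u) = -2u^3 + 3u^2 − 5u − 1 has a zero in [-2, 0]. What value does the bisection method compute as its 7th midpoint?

-0.171875

p(-1) = 9 > 0, so the root lies in [-1, 0]
p(-0.5) = 2.5 > 0, so the root lies in [-0.5, 0]
p(-0.25) = 0.46875 > 0, so the root lies in [-0.25, 0]
p(-0.125) = -0.3242 < 0, so the root lies in [-0.25, -0.125]
p(-0.1875) = 0.0562 > 0, so the root lies in [-0.1875, -0.125]
p(-0.15625) = -0.1379 < 0, so the root lies in [-0.1875, -0.15625]
p(-0.171875) = -0.0418 < 0, so the root lies in [-0.1875, -0.171875]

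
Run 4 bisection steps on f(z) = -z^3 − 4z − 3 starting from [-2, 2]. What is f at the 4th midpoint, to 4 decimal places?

f(0) = -3 < 0, so the root lies in [-2, 0]
f(-1) = 2 > 0, so the root lies in [-1, 0]
f(-0.5) = -0.875 < 0, so the root lies in [-1, -0.5]
f(-0.75) = 0.4219 > 0, so the root lies in [-0.75, -0.5]

0.4219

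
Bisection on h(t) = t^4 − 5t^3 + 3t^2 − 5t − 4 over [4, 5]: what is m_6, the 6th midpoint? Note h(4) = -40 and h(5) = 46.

t = 4.5 gives h = -11.3125, negative; keep [4.5, 5]
t = 4.75 gives h = 13.144531, positive; keep [4.5, 4.75]
t = 4.625 gives h = -0.05249, negative; keep [4.625, 4.75]
t = 4.6875 gives h = 6.294, positive; keep [4.625, 4.6875]
t = 4.65625 gives h = 3.059, positive; keep [4.625, 4.65625]
t = 4.640625 gives h = 1.488, positive; keep [4.625, 4.640625]

4.640625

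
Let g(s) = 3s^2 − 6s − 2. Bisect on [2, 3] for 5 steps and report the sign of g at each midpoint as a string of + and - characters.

+-++-

m = 2.5, g(m) = 1.75 (+); new bracket [2, 2.5]
m = 2.25, g(m) = -0.3125 (−); new bracket [2.25, 2.5]
m = 2.375, g(m) = 0.671875 (+); new bracket [2.25, 2.375]
m = 2.3125, g(m) = 0.168 (+); new bracket [2.25, 2.3125]
m = 2.28125, g(m) = -0.0752 (−); new bracket [2.28125, 2.3125]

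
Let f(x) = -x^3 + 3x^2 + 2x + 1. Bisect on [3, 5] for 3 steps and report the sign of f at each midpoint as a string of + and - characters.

midpoint 4: f = -7 < 0 → [3, 4]
midpoint 3.5: f = 1.875 > 0 → [3.5, 4]
midpoint 3.75: f = -2.046875 < 0 → [3.5, 3.75]

-+-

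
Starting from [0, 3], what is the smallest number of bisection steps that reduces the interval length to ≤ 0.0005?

13

Width after n steps is 3/2^n. Need 2^n ≥ 3/0.0005 = 6000.
2^12 = 4096 < 6000 ≤ 2^13 = 8192, so n = 13.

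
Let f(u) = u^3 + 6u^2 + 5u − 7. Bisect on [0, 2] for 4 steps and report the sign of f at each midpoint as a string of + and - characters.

u = 1 gives f = 5, positive; keep [0, 1]
u = 0.5 gives f = -2.875, negative; keep [0.5, 1]
u = 0.75 gives f = 0.546875, positive; keep [0.5, 0.75]
u = 0.625 gives f = -1.2871, negative; keep [0.625, 0.75]

+-+-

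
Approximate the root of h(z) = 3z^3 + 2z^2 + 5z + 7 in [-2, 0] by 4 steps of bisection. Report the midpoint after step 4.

-1.125

midpoint -1: h = 1 > 0 → [-2, -1]
midpoint -1.5: h = -6.125 < 0 → [-1.5, -1]
midpoint -1.25: h = -1.984375 < 0 → [-1.25, -1]
midpoint -1.125: h = -0.3652 < 0 → [-1.125, -1]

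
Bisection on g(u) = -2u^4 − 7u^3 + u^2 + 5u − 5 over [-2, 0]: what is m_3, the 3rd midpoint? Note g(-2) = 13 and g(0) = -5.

u = -1 gives g = -4, negative; keep [-2, -1]
u = -1.5 gives g = 3.25, positive; keep [-1.5, -1]
u = -1.25 gives g = -0.898438, negative; keep [-1.5, -1.25]

-1.25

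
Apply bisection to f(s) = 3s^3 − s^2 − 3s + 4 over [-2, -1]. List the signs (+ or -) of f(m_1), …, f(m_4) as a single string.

midpoint -1.5: f = -3.875 < 0 → [-1.5, -1]
midpoint -1.25: f = 0.328125 > 0 → [-1.5, -1.25]
midpoint -1.375: f = -1.564453 < 0 → [-1.375, -1.25]
midpoint -1.3125: f = -0.5681 < 0 → [-1.3125, -1.25]

-+--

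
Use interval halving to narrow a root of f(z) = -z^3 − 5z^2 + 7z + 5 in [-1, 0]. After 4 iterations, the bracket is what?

f(-0.5) = 0.375 > 0, so the root lies in [-1, -0.5]
f(-0.75) = -2.640625 < 0, so the root lies in [-0.75, -0.5]
f(-0.625) = -1.083984 < 0, so the root lies in [-0.625, -0.5]
f(-0.5625) = -0.3416 < 0, so the root lies in [-0.5625, -0.5]

[-0.5625, -0.5]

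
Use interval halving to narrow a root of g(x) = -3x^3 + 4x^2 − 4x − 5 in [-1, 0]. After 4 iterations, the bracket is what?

[-0.6875, -0.625]

g(-0.5) = -1.625 < 0, so the root lies in [-1, -0.5]
g(-0.75) = 1.515625 > 0, so the root lies in [-0.75, -0.5]
g(-0.625) = -0.205078 < 0, so the root lies in [-0.75, -0.625]
g(-0.6875) = 0.6155 > 0, so the root lies in [-0.6875, -0.625]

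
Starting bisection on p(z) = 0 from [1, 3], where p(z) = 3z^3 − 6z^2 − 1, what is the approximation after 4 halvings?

p(2) = -1 < 0, so the root lies in [2, 3]
p(2.5) = 8.375 > 0, so the root lies in [2, 2.5]
p(2.25) = 2.796875 > 0, so the root lies in [2, 2.25]
p(2.125) = 0.6934 > 0, so the root lies in [2, 2.125]

2.125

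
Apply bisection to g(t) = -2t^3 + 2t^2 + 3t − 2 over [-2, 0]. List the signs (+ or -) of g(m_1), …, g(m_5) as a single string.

-+++-

midpoint -1: g = -1 < 0 → [-2, -1]
midpoint -1.5: g = 4.75 > 0 → [-1.5, -1]
midpoint -1.25: g = 1.28125 > 0 → [-1.25, -1]
midpoint -1.125: g = 0.0039 > 0 → [-1.125, -1]
midpoint -1.0625: g = -0.5308 < 0 → [-1.125, -1.0625]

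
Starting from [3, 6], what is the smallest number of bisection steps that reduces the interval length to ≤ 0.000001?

Width after n steps is 3/2^n. Need 2^n ≥ 3/0.000001 = 3000000.
2^21 = 2097152 < 3000000 ≤ 2^22 = 4194304, so n = 22.

22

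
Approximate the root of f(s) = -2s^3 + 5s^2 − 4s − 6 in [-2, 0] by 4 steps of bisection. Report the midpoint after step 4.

-0.625

m = -1, f(m) = 5 (+); new bracket [-1, 0]
m = -0.5, f(m) = -2.5 (−); new bracket [-1, -0.5]
m = -0.75, f(m) = 0.65625 (+); new bracket [-0.75, -0.5]
m = -0.625, f(m) = -1.0586 (−); new bracket [-0.75, -0.625]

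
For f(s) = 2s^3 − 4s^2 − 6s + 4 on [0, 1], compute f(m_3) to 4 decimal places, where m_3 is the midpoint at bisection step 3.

-0.8242

s = 0.5 gives f = 0.25, positive; keep [0.5, 1]
s = 0.75 gives f = -1.90625, negative; keep [0.5, 0.75]
s = 0.625 gives f = -0.824219, negative; keep [0.5, 0.625]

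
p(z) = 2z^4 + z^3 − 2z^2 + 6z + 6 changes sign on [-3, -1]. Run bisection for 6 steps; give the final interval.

midpoint -2: p = 10 > 0 → [-2, -1]
midpoint -1.5: p = -0.75 < 0 → [-2, -1.5]
midpoint -1.75: p = 2.773438 > 0 → [-1.75, -1.5]
midpoint -1.625: p = 0.6235 > 0 → [-1.625, -1.5]
midpoint -1.5625: p = -0.1516 < 0 → [-1.625, -1.5625]
midpoint -1.59375: p = 0.2128 > 0 → [-1.59375, -1.5625]

[-1.59375, -1.5625]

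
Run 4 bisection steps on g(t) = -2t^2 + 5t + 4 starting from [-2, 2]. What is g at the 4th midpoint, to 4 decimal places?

-0.8750

t = 0 gives g = 4, positive; keep [-2, 0]
t = -1 gives g = -3, negative; keep [-1, 0]
t = -0.5 gives g = 1, positive; keep [-1, -0.5]
t = -0.75 gives g = -0.875, negative; keep [-0.75, -0.5]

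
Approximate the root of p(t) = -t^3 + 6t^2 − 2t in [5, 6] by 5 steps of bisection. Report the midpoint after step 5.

5.65625

p(5.5) = 4.125 > 0, so the root lies in [5.5, 6]
p(5.75) = -3.234375 < 0, so the root lies in [5.5, 5.75]
p(5.625) = 0.615234 > 0, so the root lies in [5.625, 5.75]
p(5.6875) = -1.2664 < 0, so the root lies in [5.625, 5.6875]
p(5.65625) = -0.3148 < 0, so the root lies in [5.625, 5.65625]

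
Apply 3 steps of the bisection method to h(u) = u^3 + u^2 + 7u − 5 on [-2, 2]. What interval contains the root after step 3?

[0.5, 1]

h(0) = -5 < 0, so the root lies in [0, 2]
h(1) = 4 > 0, so the root lies in [0, 1]
h(0.5) = -1.125 < 0, so the root lies in [0.5, 1]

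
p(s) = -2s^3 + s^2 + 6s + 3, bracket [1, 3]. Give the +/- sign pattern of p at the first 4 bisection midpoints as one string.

m = 2, p(m) = 3 (+); new bracket [2, 3]
m = 2.5, p(m) = -7 (−); new bracket [2, 2.5]
m = 2.25, p(m) = -1.21875 (−); new bracket [2, 2.25]
m = 2.125, p(m) = 1.0742 (+); new bracket [2.125, 2.25]

+--+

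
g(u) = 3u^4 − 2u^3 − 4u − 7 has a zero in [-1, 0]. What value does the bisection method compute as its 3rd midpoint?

-0.875

midpoint -0.5: g = -4.5625 < 0 → [-1, -0.5]
midpoint -0.75: g = -2.207031 < 0 → [-1, -0.75]
midpoint -0.875: g = -0.401611 < 0 → [-1, -0.875]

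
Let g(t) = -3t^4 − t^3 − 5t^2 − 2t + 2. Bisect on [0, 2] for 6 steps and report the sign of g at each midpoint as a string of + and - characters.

--++-+

g(1) = -9 < 0, so the root lies in [0, 1]
g(0.5) = -0.5625 < 0, so the root lies in [0, 0.5]
g(0.25) = 1.160156 > 0, so the root lies in [0.25, 0.5]
g(0.375) = 0.4348 > 0, so the root lies in [0.375, 0.5]
g(0.4375) = -0.0257 < 0, so the root lies in [0.375, 0.4375]
g(0.40625) = 0.2135 > 0, so the root lies in [0.40625, 0.4375]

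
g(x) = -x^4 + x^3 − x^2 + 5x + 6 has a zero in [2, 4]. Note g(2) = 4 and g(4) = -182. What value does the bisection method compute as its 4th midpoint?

2.125

g(3) = -42 < 0, so the root lies in [2, 3]
g(2.5) = -11.1875 < 0, so the root lies in [2, 2.5]
g(2.25) = -2.050781 < 0, so the root lies in [2, 2.25]
g(2.125) = 1.3142 > 0, so the root lies in [2.125, 2.25]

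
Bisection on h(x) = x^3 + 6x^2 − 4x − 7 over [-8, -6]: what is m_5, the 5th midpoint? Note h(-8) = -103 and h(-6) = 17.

-6.4375

x = -7 gives h = -28, negative; keep [-7, -6]
x = -6.5 gives h = -2.125, negative; keep [-6.5, -6]
x = -6.25 gives h = 8.234375, positive; keep [-6.5, -6.25]
x = -6.375 gives h = 3.2598, positive; keep [-6.5, -6.375]
x = -6.4375 gives h = 0.6194, positive; keep [-6.5, -6.4375]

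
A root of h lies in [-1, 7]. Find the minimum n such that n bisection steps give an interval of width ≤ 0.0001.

17

Width after n steps is 8/2^n. Need 2^n ≥ 8/0.0001 = 80000.
2^16 = 65536 < 80000 ≤ 2^17 = 131072, so n = 17.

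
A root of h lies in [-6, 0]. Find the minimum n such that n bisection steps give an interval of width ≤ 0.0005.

Width after n steps is 6/2^n. Need 2^n ≥ 6/0.0005 = 12000.
2^13 = 8192 < 12000 ≤ 2^14 = 16384, so n = 14.

14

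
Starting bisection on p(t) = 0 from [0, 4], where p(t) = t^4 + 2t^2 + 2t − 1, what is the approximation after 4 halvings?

0.25

t = 2 gives p = 27, positive; keep [0, 2]
t = 1 gives p = 4, positive; keep [0, 1]
t = 0.5 gives p = 0.5625, positive; keep [0, 0.5]
t = 0.25 gives p = -0.3711, negative; keep [0.25, 0.5]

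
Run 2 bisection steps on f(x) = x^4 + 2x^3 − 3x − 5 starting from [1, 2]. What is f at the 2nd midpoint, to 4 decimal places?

m = 1.5, f(m) = 2.3125 (+); new bracket [1, 1.5]
m = 1.25, f(m) = -2.402344 (−); new bracket [1.25, 1.5]

-2.4023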